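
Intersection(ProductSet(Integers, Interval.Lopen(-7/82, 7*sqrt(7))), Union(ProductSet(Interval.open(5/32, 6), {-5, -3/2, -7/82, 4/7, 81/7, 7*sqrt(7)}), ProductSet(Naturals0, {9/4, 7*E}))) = Union(ProductSet(Naturals0, {9/4}), ProductSet(Range(1, 6, 1), {4/7, 81/7, 7*sqrt(7)}))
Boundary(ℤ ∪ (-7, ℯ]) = {ℯ} ∪ (ℤ \ (-7, ℯ))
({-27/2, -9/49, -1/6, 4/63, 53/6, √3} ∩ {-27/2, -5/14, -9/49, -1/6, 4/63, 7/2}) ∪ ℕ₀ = {-27/2, -9/49, -1/6, 4/63} ∪ ℕ₀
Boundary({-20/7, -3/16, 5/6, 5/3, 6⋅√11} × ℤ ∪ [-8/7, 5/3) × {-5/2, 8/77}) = ([-8/7, 5/3] × {-5/2, 8/77}) ∪ ({-20/7, -3/16, 5/6, 5/3, 6⋅√11} × ℤ)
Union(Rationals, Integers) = Rationals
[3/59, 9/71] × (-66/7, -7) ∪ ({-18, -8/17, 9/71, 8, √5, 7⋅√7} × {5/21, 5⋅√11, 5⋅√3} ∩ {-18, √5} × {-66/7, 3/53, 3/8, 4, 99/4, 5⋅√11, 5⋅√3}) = ([3/59, 9/71] × (-66/7, -7)) ∪ ({-18, √5} × {5⋅√11, 5⋅√3})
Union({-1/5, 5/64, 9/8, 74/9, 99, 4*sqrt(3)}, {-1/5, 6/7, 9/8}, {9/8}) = {-1/5, 5/64, 6/7, 9/8, 74/9, 99, 4*sqrt(3)}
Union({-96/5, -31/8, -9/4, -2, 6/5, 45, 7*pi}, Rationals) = Union({7*pi}, Rationals)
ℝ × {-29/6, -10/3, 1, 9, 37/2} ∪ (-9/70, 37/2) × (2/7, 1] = (ℝ × {-29/6, -10/3, 1, 9, 37/2}) ∪ ((-9/70, 37/2) × (2/7, 1])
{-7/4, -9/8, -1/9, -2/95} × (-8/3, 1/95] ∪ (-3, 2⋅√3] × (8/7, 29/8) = ({-7/4, -9/8, -1/9, -2/95} × (-8/3, 1/95]) ∪ ((-3, 2⋅√3] × (8/7, 29/8))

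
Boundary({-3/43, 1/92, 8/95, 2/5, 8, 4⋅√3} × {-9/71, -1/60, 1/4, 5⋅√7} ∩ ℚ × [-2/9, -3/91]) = {-3/43, 1/92, 8/95, 2/5, 8} × {-9/71}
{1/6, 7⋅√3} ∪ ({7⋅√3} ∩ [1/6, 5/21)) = {1/6, 7⋅√3}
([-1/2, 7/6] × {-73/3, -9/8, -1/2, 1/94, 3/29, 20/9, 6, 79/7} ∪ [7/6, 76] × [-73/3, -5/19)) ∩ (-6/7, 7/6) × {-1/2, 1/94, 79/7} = [-1/2, 7/6) × {-1/2, 1/94, 79/7}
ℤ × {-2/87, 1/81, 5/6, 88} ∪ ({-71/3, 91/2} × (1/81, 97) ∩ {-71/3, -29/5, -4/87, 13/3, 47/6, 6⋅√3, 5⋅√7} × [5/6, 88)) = (ℤ × {-2/87, 1/81, 5/6, 88}) ∪ ({-71/3} × [5/6, 88))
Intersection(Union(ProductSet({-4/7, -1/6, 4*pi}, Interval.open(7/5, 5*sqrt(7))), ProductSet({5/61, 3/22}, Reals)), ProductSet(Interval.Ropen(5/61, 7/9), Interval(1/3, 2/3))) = ProductSet({5/61, 3/22}, Interval(1/3, 2/3))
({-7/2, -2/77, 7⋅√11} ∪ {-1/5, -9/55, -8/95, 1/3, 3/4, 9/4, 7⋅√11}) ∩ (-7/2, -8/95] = {-1/5, -9/55, -8/95}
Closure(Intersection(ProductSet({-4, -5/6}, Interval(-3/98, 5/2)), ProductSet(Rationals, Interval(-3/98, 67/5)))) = ProductSet({-4, -5/6}, Interval(-3/98, 5/2))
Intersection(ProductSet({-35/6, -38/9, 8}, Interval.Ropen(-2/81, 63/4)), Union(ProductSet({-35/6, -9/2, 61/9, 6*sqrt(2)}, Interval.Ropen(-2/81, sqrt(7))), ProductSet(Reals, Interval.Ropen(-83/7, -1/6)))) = ProductSet({-35/6}, Interval.Ropen(-2/81, sqrt(7)))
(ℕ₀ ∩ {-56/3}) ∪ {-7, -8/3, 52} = {-7, -8/3, 52}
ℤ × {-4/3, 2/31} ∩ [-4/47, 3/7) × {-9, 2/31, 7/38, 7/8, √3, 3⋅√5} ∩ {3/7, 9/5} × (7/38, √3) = ∅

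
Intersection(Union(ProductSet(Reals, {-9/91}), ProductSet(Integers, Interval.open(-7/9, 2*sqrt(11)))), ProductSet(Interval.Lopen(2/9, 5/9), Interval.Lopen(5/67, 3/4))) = EmptySet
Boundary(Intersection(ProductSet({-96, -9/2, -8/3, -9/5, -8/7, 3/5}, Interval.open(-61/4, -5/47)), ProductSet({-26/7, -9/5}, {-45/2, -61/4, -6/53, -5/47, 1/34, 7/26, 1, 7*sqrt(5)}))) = ProductSet({-9/5}, {-6/53})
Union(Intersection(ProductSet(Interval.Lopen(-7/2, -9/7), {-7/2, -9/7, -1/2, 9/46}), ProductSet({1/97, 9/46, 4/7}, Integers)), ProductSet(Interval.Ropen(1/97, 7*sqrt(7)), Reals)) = ProductSet(Interval.Ropen(1/97, 7*sqrt(7)), Reals)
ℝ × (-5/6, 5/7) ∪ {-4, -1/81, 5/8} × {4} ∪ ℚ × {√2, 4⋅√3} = ({-4, -1/81, 5/8} × {4}) ∪ (ℝ × (-5/6, 5/7)) ∪ (ℚ × {√2, 4⋅√3})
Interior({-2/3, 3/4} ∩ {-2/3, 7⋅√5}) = ∅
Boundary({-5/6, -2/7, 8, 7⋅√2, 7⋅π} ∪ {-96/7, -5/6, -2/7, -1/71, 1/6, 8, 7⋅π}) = {-96/7, -5/6, -2/7, -1/71, 1/6, 8, 7⋅√2, 7⋅π}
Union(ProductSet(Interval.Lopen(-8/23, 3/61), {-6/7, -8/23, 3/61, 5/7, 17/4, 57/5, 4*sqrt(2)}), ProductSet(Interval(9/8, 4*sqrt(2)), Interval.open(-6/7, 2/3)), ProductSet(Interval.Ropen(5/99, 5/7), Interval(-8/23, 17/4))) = Union(ProductSet(Interval.Lopen(-8/23, 3/61), {-6/7, -8/23, 3/61, 5/7, 17/4, 57/5, 4*sqrt(2)}), ProductSet(Interval.Ropen(5/99, 5/7), Interval(-8/23, 17/4)), ProductSet(Interval(9/8, 4*sqrt(2)), Interval.open(-6/7, 2/3)))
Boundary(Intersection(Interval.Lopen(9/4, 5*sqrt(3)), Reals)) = {9/4, 5*sqrt(3)}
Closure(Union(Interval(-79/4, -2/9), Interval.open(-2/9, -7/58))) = Interval(-79/4, -7/58)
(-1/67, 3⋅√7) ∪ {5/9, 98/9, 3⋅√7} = (-1/67, 3⋅√7] ∪ {98/9}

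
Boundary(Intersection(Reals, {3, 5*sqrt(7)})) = {3, 5*sqrt(7)}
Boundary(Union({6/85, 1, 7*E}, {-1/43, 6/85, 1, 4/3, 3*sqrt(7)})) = {-1/43, 6/85, 1, 4/3, 3*sqrt(7), 7*E}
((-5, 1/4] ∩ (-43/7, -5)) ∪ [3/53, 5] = [3/53, 5]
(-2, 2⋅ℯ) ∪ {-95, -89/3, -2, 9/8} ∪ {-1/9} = {-95, -89/3} ∪ [-2, 2⋅ℯ)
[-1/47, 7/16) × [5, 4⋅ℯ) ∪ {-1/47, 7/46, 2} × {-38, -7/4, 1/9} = ({-1/47, 7/46, 2} × {-38, -7/4, 1/9}) ∪ ([-1/47, 7/16) × [5, 4⋅ℯ))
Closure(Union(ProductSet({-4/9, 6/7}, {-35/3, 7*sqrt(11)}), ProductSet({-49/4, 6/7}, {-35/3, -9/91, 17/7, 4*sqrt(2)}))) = Union(ProductSet({-49/4, 6/7}, {-35/3, -9/91, 17/7, 4*sqrt(2)}), ProductSet({-4/9, 6/7}, {-35/3, 7*sqrt(11)}))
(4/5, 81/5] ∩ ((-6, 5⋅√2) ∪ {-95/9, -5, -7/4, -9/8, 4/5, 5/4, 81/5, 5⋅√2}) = (4/5, 5⋅√2] ∪ {81/5}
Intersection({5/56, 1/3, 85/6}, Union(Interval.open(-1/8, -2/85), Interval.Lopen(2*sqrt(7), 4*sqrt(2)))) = EmptySet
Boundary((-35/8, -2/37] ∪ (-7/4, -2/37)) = {-35/8, -2/37}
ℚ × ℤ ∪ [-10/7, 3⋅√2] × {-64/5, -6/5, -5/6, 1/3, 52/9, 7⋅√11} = (ℚ × ℤ) ∪ ([-10/7, 3⋅√2] × {-64/5, -6/5, -5/6, 1/3, 52/9, 7⋅√11})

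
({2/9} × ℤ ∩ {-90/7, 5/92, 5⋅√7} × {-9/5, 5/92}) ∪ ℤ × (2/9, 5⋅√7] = ℤ × (2/9, 5⋅√7]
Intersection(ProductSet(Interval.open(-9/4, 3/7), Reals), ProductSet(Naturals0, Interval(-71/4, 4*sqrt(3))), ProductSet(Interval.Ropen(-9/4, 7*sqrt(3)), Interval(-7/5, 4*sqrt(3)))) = ProductSet(Range(0, 1, 1), Interval(-7/5, 4*sqrt(3)))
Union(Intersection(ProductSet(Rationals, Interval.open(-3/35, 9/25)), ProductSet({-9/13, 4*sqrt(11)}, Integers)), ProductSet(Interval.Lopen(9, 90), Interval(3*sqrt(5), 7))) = Union(ProductSet({-9/13}, Range(0, 1, 1)), ProductSet(Interval.Lopen(9, 90), Interval(3*sqrt(5), 7)))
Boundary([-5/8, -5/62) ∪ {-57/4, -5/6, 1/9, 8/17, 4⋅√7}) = {-57/4, -5/6, -5/8, -5/62, 1/9, 8/17, 4⋅√7}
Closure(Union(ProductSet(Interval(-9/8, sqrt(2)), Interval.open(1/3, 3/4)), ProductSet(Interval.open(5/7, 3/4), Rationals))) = Union(ProductSet(Interval(-9/8, sqrt(2)), Interval(1/3, 3/4)), ProductSet(Interval(5/7, 3/4), Union(Interval(-oo, 1/3), Interval(3/4, oo))), ProductSet(Interval.open(5/7, 3/4), Rationals))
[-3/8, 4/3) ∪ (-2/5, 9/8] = (-2/5, 4/3)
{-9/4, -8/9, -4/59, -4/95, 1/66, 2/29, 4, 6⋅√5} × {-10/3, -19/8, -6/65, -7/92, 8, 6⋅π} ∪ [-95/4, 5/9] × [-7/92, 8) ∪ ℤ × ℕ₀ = (ℤ × ℕ₀) ∪ ([-95/4, 5/9] × [-7/92, 8)) ∪ ({-9/4, -8/9, -4/59, -4/95, 1/66, 2/29, 4, 6⋅√5} × {-10/3, -19/8, -6/65, -7/92, 8, 6⋅π})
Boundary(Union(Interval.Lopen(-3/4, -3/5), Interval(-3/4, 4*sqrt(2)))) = {-3/4, 4*sqrt(2)}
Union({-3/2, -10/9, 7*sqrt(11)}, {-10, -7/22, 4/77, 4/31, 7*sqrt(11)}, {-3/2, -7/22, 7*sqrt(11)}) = {-10, -3/2, -10/9, -7/22, 4/77, 4/31, 7*sqrt(11)}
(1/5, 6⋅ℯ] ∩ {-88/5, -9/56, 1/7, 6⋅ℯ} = {6⋅ℯ}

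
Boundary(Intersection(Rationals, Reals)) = Reals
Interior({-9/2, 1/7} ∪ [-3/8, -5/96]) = (-3/8, -5/96)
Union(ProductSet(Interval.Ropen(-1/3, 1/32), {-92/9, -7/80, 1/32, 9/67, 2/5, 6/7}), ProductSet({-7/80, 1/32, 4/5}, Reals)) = Union(ProductSet({-7/80, 1/32, 4/5}, Reals), ProductSet(Interval.Ropen(-1/3, 1/32), {-92/9, -7/80, 1/32, 9/67, 2/5, 6/7}))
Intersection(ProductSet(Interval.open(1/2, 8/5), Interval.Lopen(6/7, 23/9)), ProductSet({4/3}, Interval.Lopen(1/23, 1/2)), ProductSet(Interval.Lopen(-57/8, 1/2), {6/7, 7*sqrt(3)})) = EmptySet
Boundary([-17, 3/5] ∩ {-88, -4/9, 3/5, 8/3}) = {-4/9, 3/5}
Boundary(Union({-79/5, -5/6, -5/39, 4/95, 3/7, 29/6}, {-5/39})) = {-79/5, -5/6, -5/39, 4/95, 3/7, 29/6}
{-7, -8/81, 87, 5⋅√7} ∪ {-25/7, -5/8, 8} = {-7, -25/7, -5/8, -8/81, 8, 87, 5⋅√7}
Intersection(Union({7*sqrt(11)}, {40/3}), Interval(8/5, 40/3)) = {40/3}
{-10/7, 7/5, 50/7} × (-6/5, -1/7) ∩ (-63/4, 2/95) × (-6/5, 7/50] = {-10/7} × (-6/5, -1/7)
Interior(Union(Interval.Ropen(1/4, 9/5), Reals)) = Interval(-oo, oo)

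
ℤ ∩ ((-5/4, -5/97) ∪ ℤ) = ℤ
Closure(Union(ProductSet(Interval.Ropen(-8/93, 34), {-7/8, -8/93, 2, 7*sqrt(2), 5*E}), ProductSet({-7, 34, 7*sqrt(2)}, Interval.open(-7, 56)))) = Union(ProductSet({-7, 34, 7*sqrt(2)}, Interval(-7, 56)), ProductSet(Interval(-8/93, 34), {-7/8, -8/93, 2, 7*sqrt(2), 5*E}))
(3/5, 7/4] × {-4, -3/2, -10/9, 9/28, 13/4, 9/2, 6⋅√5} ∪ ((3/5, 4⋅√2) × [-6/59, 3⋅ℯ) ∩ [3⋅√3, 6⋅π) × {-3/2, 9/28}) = ([3⋅√3, 4⋅√2) × {9/28}) ∪ ((3/5, 7/4] × {-4, -3/2, -10/9, 9/28, 13/4, 9/2, 6⋅√5})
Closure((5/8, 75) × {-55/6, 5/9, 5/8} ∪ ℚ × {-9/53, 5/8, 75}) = (ℝ × {-9/53, 5/8, 75}) ∪ ([5/8, 75] × {-55/6, 5/9, 5/8})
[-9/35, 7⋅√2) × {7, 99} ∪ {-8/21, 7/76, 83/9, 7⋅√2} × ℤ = ({-8/21, 7/76, 83/9, 7⋅√2} × ℤ) ∪ ([-9/35, 7⋅√2) × {7, 99})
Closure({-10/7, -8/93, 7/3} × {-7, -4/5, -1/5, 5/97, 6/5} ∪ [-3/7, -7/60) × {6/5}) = ([-3/7, -7/60] × {6/5}) ∪ ({-10/7, -8/93, 7/3} × {-7, -4/5, -1/5, 5/97, 6/5})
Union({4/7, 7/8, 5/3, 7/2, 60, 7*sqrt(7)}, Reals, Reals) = Reals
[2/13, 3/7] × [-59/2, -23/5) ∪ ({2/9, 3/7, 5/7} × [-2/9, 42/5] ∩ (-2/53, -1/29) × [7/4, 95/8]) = [2/13, 3/7] × [-59/2, -23/5)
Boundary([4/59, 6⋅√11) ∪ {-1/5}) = {-1/5, 4/59, 6⋅√11}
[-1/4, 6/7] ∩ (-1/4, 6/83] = (-1/4, 6/83]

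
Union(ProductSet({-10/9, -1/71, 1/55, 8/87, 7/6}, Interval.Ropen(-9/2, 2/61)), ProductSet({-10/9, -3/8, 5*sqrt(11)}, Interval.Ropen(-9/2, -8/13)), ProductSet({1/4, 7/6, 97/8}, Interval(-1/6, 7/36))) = Union(ProductSet({-10/9, -3/8, 5*sqrt(11)}, Interval.Ropen(-9/2, -8/13)), ProductSet({1/4, 7/6, 97/8}, Interval(-1/6, 7/36)), ProductSet({-10/9, -1/71, 1/55, 8/87, 7/6}, Interval.Ropen(-9/2, 2/61)))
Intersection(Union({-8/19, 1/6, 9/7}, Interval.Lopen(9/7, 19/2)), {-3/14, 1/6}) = {1/6}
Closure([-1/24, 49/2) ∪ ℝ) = (-∞, ∞)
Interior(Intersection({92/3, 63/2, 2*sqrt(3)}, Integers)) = EmptySet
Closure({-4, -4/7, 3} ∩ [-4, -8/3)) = {-4}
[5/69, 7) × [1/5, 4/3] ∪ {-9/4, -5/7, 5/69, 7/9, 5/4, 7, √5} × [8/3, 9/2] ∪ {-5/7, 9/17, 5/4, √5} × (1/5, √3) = ([5/69, 7) × [1/5, 4/3]) ∪ ({-5/7, 9/17, 5/4, √5} × (1/5, √3)) ∪ ({-9/4, -5/7, 5/69, 7/9, 5/4, 7, √5} × [8/3, 9/2])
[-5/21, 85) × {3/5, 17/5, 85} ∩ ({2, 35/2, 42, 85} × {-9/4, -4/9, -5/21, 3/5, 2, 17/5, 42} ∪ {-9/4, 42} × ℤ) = ({42} × {85}) ∪ ({2, 35/2, 42} × {3/5, 17/5})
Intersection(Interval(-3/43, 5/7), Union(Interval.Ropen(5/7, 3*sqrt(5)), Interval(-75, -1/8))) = {5/7}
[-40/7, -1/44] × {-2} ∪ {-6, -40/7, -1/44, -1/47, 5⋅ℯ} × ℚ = ([-40/7, -1/44] × {-2}) ∪ ({-6, -40/7, -1/44, -1/47, 5⋅ℯ} × ℚ)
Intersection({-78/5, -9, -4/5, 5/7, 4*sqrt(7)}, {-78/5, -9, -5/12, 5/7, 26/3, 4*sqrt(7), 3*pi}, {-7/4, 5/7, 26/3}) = {5/7}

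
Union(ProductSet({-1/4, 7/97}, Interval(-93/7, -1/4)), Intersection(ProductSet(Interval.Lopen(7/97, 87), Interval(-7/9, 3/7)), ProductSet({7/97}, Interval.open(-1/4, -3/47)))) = ProductSet({-1/4, 7/97}, Interval(-93/7, -1/4))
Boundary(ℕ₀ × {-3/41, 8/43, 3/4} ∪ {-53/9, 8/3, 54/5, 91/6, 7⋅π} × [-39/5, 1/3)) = (ℕ₀ × {-3/41, 8/43, 3/4}) ∪ ({-53/9, 8/3, 54/5, 91/6, 7⋅π} × [-39/5, 1/3])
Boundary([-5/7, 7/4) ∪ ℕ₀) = {-5/7, 7/4} ∪ (ℕ₀ \ (-5/7, 7/4))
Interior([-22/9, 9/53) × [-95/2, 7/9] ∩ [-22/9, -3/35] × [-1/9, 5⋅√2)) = (-22/9, -3/35) × (-1/9, 7/9)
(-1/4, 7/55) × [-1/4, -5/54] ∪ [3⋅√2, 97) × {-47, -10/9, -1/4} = ((-1/4, 7/55) × [-1/4, -5/54]) ∪ ([3⋅√2, 97) × {-47, -10/9, -1/4})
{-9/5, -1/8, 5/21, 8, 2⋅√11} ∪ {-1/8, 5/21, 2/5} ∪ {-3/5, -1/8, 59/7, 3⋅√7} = {-9/5, -3/5, -1/8, 5/21, 2/5, 8, 59/7, 2⋅√11, 3⋅√7}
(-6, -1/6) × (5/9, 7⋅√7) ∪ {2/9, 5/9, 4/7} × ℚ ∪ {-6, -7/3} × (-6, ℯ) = ({2/9, 5/9, 4/7} × ℚ) ∪ ({-6, -7/3} × (-6, ℯ)) ∪ ((-6, -1/6) × (5/9, 7⋅√7))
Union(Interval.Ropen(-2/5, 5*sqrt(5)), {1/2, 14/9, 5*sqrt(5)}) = Interval(-2/5, 5*sqrt(5))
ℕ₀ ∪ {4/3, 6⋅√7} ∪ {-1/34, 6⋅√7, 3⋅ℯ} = {-1/34, 4/3, 6⋅√7, 3⋅ℯ} ∪ ℕ₀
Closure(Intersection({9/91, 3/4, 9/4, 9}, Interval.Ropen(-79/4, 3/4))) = {9/91}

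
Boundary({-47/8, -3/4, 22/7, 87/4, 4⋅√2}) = {-47/8, -3/4, 22/7, 87/4, 4⋅√2}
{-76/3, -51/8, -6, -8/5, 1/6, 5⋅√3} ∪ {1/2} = {-76/3, -51/8, -6, -8/5, 1/6, 1/2, 5⋅√3}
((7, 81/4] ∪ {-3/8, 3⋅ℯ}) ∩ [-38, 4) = {-3/8}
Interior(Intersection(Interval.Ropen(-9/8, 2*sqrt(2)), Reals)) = Interval.open(-9/8, 2*sqrt(2))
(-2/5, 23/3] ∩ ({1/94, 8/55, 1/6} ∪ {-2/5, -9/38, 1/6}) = {-9/38, 1/94, 8/55, 1/6}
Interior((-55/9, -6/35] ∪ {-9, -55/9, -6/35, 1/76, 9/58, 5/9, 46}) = (-55/9, -6/35)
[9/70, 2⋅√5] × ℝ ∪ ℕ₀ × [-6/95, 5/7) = (ℕ₀ × [-6/95, 5/7)) ∪ ([9/70, 2⋅√5] × ℝ)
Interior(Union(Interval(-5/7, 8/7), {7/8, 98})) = Interval.open(-5/7, 8/7)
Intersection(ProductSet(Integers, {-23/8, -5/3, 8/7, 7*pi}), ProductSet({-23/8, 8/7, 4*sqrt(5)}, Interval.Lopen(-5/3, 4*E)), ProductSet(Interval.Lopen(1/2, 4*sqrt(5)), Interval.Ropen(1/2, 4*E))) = EmptySet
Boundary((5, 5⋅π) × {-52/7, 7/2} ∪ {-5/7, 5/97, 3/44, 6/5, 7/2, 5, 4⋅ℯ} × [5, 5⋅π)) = ([5, 5⋅π] × {-52/7, 7/2}) ∪ ({-5/7, 5/97, 3/44, 6/5, 7/2, 5, 4⋅ℯ} × [5, 5⋅π])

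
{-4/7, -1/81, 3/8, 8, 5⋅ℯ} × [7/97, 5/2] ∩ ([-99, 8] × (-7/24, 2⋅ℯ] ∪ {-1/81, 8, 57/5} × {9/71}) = {-4/7, -1/81, 3/8, 8} × [7/97, 5/2]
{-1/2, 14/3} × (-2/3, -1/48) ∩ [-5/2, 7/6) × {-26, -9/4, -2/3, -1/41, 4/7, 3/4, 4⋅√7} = {-1/2} × {-1/41}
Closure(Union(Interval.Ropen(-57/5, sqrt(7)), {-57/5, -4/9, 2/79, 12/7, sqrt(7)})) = Interval(-57/5, sqrt(7))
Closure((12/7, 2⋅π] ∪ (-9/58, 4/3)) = [-9/58, 4/3] ∪ [12/7, 2⋅π]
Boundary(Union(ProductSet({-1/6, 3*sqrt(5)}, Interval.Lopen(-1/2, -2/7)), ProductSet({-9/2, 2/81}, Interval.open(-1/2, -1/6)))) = Union(ProductSet({-9/2, 2/81}, Interval(-1/2, -1/6)), ProductSet({-1/6, 3*sqrt(5)}, Interval(-1/2, -2/7)))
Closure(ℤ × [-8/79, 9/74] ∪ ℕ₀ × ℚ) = (ℕ₀ × ℝ) ∪ (ℤ × [-8/79, 9/74])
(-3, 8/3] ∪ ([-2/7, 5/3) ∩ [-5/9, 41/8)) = (-3, 8/3]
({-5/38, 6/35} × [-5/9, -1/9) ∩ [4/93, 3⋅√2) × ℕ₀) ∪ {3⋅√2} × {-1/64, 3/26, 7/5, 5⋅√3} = {3⋅√2} × {-1/64, 3/26, 7/5, 5⋅√3}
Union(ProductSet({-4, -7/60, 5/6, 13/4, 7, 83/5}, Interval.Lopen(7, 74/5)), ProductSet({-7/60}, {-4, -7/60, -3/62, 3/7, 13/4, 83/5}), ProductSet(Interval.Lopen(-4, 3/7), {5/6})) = Union(ProductSet({-7/60}, {-4, -7/60, -3/62, 3/7, 13/4, 83/5}), ProductSet({-4, -7/60, 5/6, 13/4, 7, 83/5}, Interval.Lopen(7, 74/5)), ProductSet(Interval.Lopen(-4, 3/7), {5/6}))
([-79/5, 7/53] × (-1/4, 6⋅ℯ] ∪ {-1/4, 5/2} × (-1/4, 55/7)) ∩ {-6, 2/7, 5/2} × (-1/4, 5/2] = {-6, 5/2} × (-1/4, 5/2]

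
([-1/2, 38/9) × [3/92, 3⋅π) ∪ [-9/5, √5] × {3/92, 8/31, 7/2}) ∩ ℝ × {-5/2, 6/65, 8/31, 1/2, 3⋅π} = ([-9/5, √5] × {8/31}) ∪ ([-1/2, 38/9) × {6/65, 8/31, 1/2})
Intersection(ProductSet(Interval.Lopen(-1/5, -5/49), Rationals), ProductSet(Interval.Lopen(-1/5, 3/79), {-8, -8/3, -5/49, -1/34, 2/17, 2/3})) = ProductSet(Interval.Lopen(-1/5, -5/49), {-8, -8/3, -5/49, -1/34, 2/17, 2/3})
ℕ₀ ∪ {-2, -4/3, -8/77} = {-2, -4/3, -8/77} ∪ ℕ₀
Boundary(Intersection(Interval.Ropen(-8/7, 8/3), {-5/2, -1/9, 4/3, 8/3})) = {-1/9, 4/3}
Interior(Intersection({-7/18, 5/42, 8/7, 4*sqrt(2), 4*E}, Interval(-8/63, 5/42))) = EmptySet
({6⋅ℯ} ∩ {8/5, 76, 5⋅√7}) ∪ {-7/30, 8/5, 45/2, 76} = {-7/30, 8/5, 45/2, 76}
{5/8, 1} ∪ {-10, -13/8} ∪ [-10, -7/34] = [-10, -7/34] ∪ {5/8, 1}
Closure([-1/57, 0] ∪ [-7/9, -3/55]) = [-7/9, -3/55] ∪ [-1/57, 0]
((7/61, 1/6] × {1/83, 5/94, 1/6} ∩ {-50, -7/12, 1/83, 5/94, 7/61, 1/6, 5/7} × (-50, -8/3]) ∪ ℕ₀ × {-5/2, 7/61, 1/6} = ℕ₀ × {-5/2, 7/61, 1/6}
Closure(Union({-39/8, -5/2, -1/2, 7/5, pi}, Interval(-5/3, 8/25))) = Union({-39/8, -5/2, 7/5, pi}, Interval(-5/3, 8/25))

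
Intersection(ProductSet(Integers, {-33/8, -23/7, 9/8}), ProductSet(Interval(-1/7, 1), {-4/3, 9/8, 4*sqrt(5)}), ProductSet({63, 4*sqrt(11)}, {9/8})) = EmptySet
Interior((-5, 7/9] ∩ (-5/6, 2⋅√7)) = (-5/6, 7/9)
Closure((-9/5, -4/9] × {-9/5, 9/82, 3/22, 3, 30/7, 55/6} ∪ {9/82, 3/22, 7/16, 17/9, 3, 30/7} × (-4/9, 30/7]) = ({9/82, 3/22, 7/16, 17/9, 3, 30/7} × [-4/9, 30/7]) ∪ ([-9/5, -4/9] × {-9/5, 9/82, 3/22, 3, 30/7, 55/6})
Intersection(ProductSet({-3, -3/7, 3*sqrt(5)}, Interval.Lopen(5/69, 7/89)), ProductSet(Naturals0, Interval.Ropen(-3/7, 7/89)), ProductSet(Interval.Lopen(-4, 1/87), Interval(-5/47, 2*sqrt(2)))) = EmptySet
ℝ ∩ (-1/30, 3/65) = (-1/30, 3/65)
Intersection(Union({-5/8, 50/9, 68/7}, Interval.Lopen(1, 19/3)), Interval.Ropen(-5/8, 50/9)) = Union({-5/8}, Interval.open(1, 50/9))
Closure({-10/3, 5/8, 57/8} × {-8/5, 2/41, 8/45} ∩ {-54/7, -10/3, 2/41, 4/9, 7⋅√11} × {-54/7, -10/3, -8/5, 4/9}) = {-10/3} × {-8/5}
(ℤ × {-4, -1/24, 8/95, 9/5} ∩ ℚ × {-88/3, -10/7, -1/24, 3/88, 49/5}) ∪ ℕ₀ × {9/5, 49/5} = (ℤ × {-1/24}) ∪ (ℕ₀ × {9/5, 49/5})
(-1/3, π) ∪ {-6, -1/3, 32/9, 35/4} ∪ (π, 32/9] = {-6, 35/4} ∪ [-1/3, π) ∪ (π, 32/9]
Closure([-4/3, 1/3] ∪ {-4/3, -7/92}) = [-4/3, 1/3]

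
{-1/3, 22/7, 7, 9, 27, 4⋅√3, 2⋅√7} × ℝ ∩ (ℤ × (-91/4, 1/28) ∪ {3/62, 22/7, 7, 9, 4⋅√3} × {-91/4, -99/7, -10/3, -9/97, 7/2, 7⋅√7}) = ({7, 9, 27} × (-91/4, 1/28)) ∪ ({22/7, 7, 9, 4⋅√3} × {-91/4, -99/7, -10/3, -9/97, 7/2, 7⋅√7})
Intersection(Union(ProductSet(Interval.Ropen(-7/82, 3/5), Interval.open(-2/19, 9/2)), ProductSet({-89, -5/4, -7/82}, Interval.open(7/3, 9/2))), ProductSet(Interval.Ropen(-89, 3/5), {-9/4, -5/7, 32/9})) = ProductSet(Union({-89, -5/4}, Interval.Ropen(-7/82, 3/5)), {32/9})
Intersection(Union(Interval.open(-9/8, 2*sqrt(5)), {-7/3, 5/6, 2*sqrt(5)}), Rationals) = Union({-7/3}, Intersection(Interval.Lopen(-9/8, 2*sqrt(5)), Rationals))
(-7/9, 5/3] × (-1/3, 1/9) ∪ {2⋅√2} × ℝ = ({2⋅√2} × ℝ) ∪ ((-7/9, 5/3] × (-1/3, 1/9))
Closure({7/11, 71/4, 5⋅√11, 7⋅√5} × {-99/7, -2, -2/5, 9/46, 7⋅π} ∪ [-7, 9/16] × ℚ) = ([-7, 9/16] × ℝ) ∪ ({7/11, 71/4, 5⋅√11, 7⋅√5} × {-99/7, -2, -2/5, 9/46, 7⋅π})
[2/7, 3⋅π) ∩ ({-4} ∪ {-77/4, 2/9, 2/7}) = {2/7}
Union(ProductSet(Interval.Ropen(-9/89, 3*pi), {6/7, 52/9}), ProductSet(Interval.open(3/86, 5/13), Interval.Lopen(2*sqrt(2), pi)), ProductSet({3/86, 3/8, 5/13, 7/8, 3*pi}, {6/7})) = Union(ProductSet({3/86, 3/8, 5/13, 7/8, 3*pi}, {6/7}), ProductSet(Interval.Ropen(-9/89, 3*pi), {6/7, 52/9}), ProductSet(Interval.open(3/86, 5/13), Interval.Lopen(2*sqrt(2), pi)))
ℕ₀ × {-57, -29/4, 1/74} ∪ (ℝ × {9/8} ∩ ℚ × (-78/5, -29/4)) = ℕ₀ × {-57, -29/4, 1/74}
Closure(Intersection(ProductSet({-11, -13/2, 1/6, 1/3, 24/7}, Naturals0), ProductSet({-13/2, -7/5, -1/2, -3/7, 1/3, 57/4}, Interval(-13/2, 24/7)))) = ProductSet({-13/2, 1/3}, Range(0, 4, 1))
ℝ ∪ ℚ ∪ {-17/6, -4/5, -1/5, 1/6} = ℝ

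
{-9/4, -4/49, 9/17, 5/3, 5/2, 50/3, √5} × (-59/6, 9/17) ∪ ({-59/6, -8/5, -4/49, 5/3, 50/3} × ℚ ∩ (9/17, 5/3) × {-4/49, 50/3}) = {-9/4, -4/49, 9/17, 5/3, 5/2, 50/3, √5} × (-59/6, 9/17)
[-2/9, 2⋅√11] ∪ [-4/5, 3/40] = [-4/5, 2⋅√11]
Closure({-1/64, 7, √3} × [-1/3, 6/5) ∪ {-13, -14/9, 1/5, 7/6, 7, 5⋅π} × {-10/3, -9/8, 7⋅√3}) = ({-1/64, 7, √3} × [-1/3, 6/5]) ∪ ({-13, -14/9, 1/5, 7/6, 7, 5⋅π} × {-10/3, -9/8, 7⋅√3})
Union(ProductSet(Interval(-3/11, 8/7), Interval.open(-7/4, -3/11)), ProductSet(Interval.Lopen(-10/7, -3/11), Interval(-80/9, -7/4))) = Union(ProductSet(Interval.Lopen(-10/7, -3/11), Interval(-80/9, -7/4)), ProductSet(Interval(-3/11, 8/7), Interval.open(-7/4, -3/11)))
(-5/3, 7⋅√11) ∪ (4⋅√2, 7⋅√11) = (-5/3, 7⋅√11)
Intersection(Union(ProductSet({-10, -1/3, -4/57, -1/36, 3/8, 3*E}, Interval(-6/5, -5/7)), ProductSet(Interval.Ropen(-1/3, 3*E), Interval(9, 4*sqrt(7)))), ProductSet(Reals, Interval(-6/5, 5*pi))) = Union(ProductSet({-10, -1/3, -4/57, -1/36, 3/8, 3*E}, Interval(-6/5, -5/7)), ProductSet(Interval.Ropen(-1/3, 3*E), Interval(9, 4*sqrt(7))))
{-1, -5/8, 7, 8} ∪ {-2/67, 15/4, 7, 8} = {-1, -5/8, -2/67, 15/4, 7, 8}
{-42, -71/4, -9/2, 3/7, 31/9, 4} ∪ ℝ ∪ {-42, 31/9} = ℝ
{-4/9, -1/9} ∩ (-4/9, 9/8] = {-1/9}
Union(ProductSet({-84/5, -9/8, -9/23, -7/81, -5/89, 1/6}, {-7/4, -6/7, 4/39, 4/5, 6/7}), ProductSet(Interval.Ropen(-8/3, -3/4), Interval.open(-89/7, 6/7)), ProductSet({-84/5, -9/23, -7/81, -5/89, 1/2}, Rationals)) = Union(ProductSet({-84/5, -9/23, -7/81, -5/89, 1/2}, Rationals), ProductSet({-84/5, -9/8, -9/23, -7/81, -5/89, 1/6}, {-7/4, -6/7, 4/39, 4/5, 6/7}), ProductSet(Interval.Ropen(-8/3, -3/4), Interval.open(-89/7, 6/7)))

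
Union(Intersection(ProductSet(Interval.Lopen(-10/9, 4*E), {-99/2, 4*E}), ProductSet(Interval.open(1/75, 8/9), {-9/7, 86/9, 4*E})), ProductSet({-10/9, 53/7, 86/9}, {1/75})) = Union(ProductSet({-10/9, 53/7, 86/9}, {1/75}), ProductSet(Interval.open(1/75, 8/9), {4*E}))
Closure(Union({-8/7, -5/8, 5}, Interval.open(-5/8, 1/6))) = Union({-8/7, 5}, Interval(-5/8, 1/6))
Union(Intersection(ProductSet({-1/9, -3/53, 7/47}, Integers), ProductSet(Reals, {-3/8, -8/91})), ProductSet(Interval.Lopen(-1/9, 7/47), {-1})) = ProductSet(Interval.Lopen(-1/9, 7/47), {-1})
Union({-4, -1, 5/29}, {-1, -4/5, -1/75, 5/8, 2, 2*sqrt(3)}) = {-4, -1, -4/5, -1/75, 5/29, 5/8, 2, 2*sqrt(3)}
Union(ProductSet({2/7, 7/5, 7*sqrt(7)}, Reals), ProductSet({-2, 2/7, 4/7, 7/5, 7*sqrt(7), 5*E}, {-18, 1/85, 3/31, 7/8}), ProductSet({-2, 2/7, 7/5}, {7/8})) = Union(ProductSet({2/7, 7/5, 7*sqrt(7)}, Reals), ProductSet({-2, 2/7, 4/7, 7/5, 7*sqrt(7), 5*E}, {-18, 1/85, 3/31, 7/8}))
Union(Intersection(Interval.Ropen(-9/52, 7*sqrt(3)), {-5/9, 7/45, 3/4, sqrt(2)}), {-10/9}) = {-10/9, 7/45, 3/4, sqrt(2)}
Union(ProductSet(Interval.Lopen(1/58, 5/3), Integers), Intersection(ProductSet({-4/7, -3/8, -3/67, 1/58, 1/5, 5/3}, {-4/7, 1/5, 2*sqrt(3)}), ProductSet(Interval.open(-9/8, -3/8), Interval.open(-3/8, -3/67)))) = ProductSet(Interval.Lopen(1/58, 5/3), Integers)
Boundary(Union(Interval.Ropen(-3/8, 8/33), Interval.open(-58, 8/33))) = {-58, 8/33}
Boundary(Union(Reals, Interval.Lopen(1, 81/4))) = EmptySet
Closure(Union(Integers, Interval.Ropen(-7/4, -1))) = Union(Integers, Interval(-7/4, -1))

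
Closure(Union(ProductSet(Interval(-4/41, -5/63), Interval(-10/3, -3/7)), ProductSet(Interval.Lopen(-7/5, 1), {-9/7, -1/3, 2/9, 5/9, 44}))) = Union(ProductSet(Interval(-7/5, 1), {-9/7, -1/3, 2/9, 5/9, 44}), ProductSet(Interval(-4/41, -5/63), Interval(-10/3, -3/7)))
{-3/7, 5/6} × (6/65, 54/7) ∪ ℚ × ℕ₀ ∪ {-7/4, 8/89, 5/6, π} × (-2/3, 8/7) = (ℚ × ℕ₀) ∪ ({-3/7, 5/6} × (6/65, 54/7)) ∪ ({-7/4, 8/89, 5/6, π} × (-2/3, 8/7))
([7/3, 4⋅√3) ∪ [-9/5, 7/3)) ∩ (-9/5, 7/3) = (-9/5, 7/3)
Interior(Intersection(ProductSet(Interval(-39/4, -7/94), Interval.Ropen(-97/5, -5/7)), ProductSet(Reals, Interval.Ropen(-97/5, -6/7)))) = ProductSet(Interval.open(-39/4, -7/94), Interval.open(-97/5, -6/7))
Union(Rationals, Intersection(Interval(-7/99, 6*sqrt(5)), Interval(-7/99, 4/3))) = Union(Interval(-7/99, 4/3), Rationals)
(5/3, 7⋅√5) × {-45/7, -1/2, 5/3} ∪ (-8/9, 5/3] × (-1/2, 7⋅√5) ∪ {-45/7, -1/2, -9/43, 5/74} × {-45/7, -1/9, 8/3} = ({-45/7, -1/2, -9/43, 5/74} × {-45/7, -1/9, 8/3}) ∪ ((5/3, 7⋅√5) × {-45/7, -1/2, 5/3}) ∪ ((-8/9, 5/3] × (-1/2, 7⋅√5))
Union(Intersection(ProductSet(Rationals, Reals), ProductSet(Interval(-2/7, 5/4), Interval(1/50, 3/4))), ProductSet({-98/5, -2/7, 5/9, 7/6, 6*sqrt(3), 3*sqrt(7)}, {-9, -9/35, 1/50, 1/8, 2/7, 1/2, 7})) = Union(ProductSet({-98/5, -2/7, 5/9, 7/6, 6*sqrt(3), 3*sqrt(7)}, {-9, -9/35, 1/50, 1/8, 2/7, 1/2, 7}), ProductSet(Intersection(Interval(-2/7, 5/4), Rationals), Interval(1/50, 3/4)))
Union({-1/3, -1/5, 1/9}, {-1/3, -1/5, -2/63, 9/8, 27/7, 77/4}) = {-1/3, -1/5, -2/63, 1/9, 9/8, 27/7, 77/4}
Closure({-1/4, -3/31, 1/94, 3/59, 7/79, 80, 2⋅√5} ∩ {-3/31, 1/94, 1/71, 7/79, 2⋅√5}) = {-3/31, 1/94, 7/79, 2⋅√5}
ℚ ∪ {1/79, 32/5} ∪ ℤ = ℚ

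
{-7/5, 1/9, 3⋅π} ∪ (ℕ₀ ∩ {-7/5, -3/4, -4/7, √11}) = {-7/5, 1/9, 3⋅π}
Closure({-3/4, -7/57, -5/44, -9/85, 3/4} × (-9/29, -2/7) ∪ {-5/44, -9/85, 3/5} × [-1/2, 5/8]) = ({-5/44, -9/85, 3/5} × [-1/2, 5/8]) ∪ ({-3/4, -7/57, -5/44, -9/85, 3/4} × [-9/29, -2/7])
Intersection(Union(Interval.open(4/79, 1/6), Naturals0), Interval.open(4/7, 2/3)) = EmptySet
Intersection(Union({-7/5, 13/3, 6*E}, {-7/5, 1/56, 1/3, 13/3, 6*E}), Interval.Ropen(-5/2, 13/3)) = {-7/5, 1/56, 1/3}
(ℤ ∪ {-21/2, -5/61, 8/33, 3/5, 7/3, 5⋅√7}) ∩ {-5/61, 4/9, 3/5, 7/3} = {-5/61, 3/5, 7/3}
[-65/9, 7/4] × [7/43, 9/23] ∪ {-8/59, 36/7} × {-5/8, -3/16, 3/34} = ({-8/59, 36/7} × {-5/8, -3/16, 3/34}) ∪ ([-65/9, 7/4] × [7/43, 9/23])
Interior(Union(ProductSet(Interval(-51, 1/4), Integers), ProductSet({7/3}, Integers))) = EmptySet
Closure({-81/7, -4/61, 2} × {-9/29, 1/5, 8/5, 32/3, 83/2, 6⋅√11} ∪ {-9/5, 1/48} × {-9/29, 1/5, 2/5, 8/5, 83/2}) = ({-9/5, 1/48} × {-9/29, 1/5, 2/5, 8/5, 83/2}) ∪ ({-81/7, -4/61, 2} × {-9/29, 1/5, 8/5, 32/3, 83/2, 6⋅√11})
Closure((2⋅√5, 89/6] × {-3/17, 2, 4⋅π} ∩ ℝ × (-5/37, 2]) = [2⋅√5, 89/6] × {2}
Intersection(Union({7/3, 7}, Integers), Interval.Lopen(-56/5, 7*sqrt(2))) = Union({7/3}, Range(-11, 10, 1))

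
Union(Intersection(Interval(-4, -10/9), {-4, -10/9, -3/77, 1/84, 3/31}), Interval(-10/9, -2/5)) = Union({-4}, Interval(-10/9, -2/5))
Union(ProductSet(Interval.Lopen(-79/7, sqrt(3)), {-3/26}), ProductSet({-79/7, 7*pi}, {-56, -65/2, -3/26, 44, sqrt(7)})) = Union(ProductSet({-79/7, 7*pi}, {-56, -65/2, -3/26, 44, sqrt(7)}), ProductSet(Interval.Lopen(-79/7, sqrt(3)), {-3/26}))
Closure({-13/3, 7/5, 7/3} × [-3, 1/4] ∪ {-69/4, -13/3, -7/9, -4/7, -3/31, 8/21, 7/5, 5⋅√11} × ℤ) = ({-13/3, 7/5, 7/3} × [-3, 1/4]) ∪ ({-69/4, -13/3, -7/9, -4/7, -3/31, 8/21, 7/5, 5⋅√11} × ℤ)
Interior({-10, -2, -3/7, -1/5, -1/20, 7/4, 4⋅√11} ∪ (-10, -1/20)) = (-10, -1/20)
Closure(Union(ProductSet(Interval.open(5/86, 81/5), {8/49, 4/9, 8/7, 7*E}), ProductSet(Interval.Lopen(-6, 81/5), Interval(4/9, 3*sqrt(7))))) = Union(ProductSet(Interval(-6, 81/5), Interval(4/9, 3*sqrt(7))), ProductSet(Interval(5/86, 81/5), {8/49, 4/9, 7*E}), ProductSet(Interval.Lopen(5/86, 81/5), {8/49, 4/9, 8/7, 7*E}))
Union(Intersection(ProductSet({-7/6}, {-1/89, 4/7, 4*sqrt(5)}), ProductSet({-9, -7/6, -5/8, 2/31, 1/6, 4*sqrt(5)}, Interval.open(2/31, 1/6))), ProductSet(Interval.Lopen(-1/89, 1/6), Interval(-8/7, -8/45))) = ProductSet(Interval.Lopen(-1/89, 1/6), Interval(-8/7, -8/45))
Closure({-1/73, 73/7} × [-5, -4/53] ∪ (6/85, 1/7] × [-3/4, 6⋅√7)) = ({-1/73, 73/7} × [-5, -4/53]) ∪ ({6/85, 1/7} × [-3/4, 6⋅√7]) ∪ ([6/85, 1/7] × {-3/4, 6⋅√7}) ∪ ((6/85, 1/7] × [-3/4, 6⋅√7))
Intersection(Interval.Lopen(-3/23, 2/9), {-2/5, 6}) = EmptySet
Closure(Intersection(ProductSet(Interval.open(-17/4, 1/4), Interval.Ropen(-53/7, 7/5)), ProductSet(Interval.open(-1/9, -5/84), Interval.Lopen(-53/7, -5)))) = Union(ProductSet({-1/9, -5/84}, Interval(-53/7, -5)), ProductSet(Interval(-1/9, -5/84), {-53/7, -5}), ProductSet(Interval.open(-1/9, -5/84), Interval.Lopen(-53/7, -5)))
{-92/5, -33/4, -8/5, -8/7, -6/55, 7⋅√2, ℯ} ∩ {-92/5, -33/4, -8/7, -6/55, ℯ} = {-92/5, -33/4, -8/7, -6/55, ℯ}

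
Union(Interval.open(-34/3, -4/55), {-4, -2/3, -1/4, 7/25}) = Union({7/25}, Interval.open(-34/3, -4/55))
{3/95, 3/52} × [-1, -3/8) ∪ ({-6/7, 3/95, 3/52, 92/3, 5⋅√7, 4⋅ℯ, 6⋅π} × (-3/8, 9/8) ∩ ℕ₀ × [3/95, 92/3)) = {3/95, 3/52} × [-1, -3/8)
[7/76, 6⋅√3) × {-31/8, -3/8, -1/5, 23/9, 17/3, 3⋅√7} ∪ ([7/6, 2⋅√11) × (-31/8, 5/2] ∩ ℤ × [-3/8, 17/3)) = ({2, 3, …, 6} × [-3/8, 5/2]) ∪ ([7/76, 6⋅√3) × {-31/8, -3/8, -1/5, 23/9, 17/3, 3⋅√7})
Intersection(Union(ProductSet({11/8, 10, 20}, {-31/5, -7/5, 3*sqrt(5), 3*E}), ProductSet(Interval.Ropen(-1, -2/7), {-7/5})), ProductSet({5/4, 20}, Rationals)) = ProductSet({20}, {-31/5, -7/5})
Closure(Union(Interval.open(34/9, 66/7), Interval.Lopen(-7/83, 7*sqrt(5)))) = Interval(-7/83, 7*sqrt(5))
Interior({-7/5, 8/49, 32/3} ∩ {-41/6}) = ∅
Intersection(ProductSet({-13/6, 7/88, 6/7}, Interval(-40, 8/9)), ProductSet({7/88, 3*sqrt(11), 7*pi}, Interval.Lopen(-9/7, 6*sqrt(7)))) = ProductSet({7/88}, Interval.Lopen(-9/7, 8/9))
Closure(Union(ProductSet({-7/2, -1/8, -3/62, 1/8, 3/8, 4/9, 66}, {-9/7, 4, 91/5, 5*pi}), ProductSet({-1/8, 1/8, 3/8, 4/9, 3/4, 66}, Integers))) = Union(ProductSet({-1/8, 1/8, 3/8, 4/9, 3/4, 66}, Integers), ProductSet({-7/2, -1/8, -3/62, 1/8, 3/8, 4/9, 66}, {-9/7, 4, 91/5, 5*pi}))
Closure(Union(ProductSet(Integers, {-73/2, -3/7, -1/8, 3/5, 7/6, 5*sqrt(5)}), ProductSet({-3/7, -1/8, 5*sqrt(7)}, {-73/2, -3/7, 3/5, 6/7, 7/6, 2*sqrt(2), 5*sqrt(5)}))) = Union(ProductSet({-3/7, -1/8, 5*sqrt(7)}, {-73/2, -3/7, 3/5, 6/7, 7/6, 2*sqrt(2), 5*sqrt(5)}), ProductSet(Integers, {-73/2, -3/7, -1/8, 3/5, 7/6, 5*sqrt(5)}))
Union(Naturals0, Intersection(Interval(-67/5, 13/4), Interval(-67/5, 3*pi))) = Union(Interval(-67/5, 13/4), Naturals0)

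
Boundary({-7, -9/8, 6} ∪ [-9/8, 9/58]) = {-7, -9/8, 9/58, 6}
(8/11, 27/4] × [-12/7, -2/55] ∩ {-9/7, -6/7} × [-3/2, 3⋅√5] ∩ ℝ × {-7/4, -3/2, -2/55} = ∅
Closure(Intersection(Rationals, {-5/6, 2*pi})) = {-5/6}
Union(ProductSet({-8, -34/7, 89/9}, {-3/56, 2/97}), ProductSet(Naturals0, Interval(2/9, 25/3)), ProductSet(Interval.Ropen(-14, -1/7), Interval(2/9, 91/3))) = Union(ProductSet({-8, -34/7, 89/9}, {-3/56, 2/97}), ProductSet(Interval.Ropen(-14, -1/7), Interval(2/9, 91/3)), ProductSet(Naturals0, Interval(2/9, 25/3)))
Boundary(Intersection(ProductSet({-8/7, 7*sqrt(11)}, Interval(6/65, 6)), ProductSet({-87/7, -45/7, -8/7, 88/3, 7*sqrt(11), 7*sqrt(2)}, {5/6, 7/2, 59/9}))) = ProductSet({-8/7, 7*sqrt(11)}, {5/6, 7/2})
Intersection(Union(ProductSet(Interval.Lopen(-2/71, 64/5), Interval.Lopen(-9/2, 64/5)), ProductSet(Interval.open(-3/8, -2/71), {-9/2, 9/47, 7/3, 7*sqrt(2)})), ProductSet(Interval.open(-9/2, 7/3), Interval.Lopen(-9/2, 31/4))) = Union(ProductSet(Interval.open(-3/8, -2/71), {9/47, 7/3}), ProductSet(Interval.open(-2/71, 7/3), Interval.Lopen(-9/2, 31/4)))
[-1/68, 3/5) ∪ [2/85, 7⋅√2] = [-1/68, 7⋅√2]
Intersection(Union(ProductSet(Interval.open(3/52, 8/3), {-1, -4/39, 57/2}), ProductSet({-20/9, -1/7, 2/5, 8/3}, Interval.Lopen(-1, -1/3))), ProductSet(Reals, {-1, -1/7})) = ProductSet(Interval.open(3/52, 8/3), {-1})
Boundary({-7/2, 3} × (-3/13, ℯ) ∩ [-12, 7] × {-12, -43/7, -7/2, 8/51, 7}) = {-7/2, 3} × {8/51}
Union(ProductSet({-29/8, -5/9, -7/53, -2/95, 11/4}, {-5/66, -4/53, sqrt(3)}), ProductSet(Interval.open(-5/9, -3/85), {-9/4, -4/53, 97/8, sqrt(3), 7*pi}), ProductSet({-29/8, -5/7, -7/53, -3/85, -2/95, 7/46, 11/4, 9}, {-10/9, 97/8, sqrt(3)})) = Union(ProductSet({-29/8, -5/9, -7/53, -2/95, 11/4}, {-5/66, -4/53, sqrt(3)}), ProductSet({-29/8, -5/7, -7/53, -3/85, -2/95, 7/46, 11/4, 9}, {-10/9, 97/8, sqrt(3)}), ProductSet(Interval.open(-5/9, -3/85), {-9/4, -4/53, 97/8, sqrt(3), 7*pi}))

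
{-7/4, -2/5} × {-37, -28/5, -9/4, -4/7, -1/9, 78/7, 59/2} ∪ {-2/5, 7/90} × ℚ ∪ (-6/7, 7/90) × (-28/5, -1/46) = ({-2/5, 7/90} × ℚ) ∪ ((-6/7, 7/90) × (-28/5, -1/46)) ∪ ({-7/4, -2/5} × {-37, -28/5, -9/4, -4/7, -1/9, 78/7, 59/2})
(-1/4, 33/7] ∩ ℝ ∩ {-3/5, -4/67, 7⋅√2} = {-4/67}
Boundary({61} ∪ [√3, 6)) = {6, 61, √3}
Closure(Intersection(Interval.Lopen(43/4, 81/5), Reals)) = Interval(43/4, 81/5)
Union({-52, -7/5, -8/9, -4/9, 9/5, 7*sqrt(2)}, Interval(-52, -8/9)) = Union({-4/9, 9/5, 7*sqrt(2)}, Interval(-52, -8/9))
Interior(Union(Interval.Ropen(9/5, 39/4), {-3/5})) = Interval.open(9/5, 39/4)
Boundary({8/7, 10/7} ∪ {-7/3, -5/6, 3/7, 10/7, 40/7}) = {-7/3, -5/6, 3/7, 8/7, 10/7, 40/7}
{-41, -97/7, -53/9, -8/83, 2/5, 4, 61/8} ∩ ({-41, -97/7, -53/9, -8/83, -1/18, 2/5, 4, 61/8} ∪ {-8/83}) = {-41, -97/7, -53/9, -8/83, 2/5, 4, 61/8}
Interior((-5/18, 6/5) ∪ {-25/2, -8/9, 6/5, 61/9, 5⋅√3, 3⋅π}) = (-5/18, 6/5)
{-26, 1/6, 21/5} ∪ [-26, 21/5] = [-26, 21/5]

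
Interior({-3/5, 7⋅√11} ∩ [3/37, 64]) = ∅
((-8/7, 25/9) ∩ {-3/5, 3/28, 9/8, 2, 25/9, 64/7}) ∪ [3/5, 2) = {-3/5, 3/28} ∪ [3/5, 2]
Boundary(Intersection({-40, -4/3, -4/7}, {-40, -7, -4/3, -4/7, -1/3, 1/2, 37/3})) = {-40, -4/3, -4/7}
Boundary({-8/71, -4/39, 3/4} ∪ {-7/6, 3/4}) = {-7/6, -8/71, -4/39, 3/4}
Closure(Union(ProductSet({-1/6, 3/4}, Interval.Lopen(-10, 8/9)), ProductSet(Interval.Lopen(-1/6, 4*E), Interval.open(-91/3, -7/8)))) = Union(ProductSet({-1/6}, Interval(-10, 8/9)), ProductSet({-1/6, 3/4}, Interval.Lopen(-10, 8/9)), ProductSet({-1/6, 4*E}, Interval(-91/3, -7/8)), ProductSet(Interval(-1/6, 4*E), {-91/3, -7/8}), ProductSet(Interval.Lopen(-1/6, 4*E), Interval.open(-91/3, -7/8)))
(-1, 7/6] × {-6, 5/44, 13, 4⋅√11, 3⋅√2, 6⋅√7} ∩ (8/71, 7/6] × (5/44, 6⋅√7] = (8/71, 7/6] × {13, 4⋅√11, 3⋅√2, 6⋅√7}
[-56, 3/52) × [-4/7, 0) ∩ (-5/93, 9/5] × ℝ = (-5/93, 3/52) × [-4/7, 0)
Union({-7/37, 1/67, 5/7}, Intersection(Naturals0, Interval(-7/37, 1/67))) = Union({-7/37, 1/67, 5/7}, Range(0, 1, 1))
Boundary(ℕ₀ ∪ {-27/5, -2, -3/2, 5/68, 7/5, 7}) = {-27/5, -2, -3/2, 5/68, 7/5} ∪ ℕ₀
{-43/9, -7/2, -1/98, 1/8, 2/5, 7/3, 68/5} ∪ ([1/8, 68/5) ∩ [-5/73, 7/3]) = {-43/9, -7/2, -1/98, 68/5} ∪ [1/8, 7/3]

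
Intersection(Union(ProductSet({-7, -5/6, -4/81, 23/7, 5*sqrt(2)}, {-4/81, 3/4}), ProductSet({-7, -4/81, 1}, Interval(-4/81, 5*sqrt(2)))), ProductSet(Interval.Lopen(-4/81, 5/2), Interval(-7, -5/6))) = EmptySet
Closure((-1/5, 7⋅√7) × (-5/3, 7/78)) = ({-1/5, 7⋅√7} × [-5/3, 7/78]) ∪ ([-1/5, 7⋅√7] × {-5/3, 7/78}) ∪ ((-1/5, 7⋅√7) × (-5/3, 7/78))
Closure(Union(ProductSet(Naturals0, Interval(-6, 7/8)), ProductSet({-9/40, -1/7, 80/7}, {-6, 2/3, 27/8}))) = Union(ProductSet({-9/40, -1/7, 80/7}, {-6, 2/3, 27/8}), ProductSet(Naturals0, Interval(-6, 7/8)))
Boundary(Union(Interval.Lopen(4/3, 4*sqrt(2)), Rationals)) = Union(Interval(-oo, 4/3), Interval(4*sqrt(2), oo))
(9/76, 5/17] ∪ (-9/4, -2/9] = (-9/4, -2/9] ∪ (9/76, 5/17]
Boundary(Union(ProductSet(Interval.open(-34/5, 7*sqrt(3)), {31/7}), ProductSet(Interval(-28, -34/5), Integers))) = Union(ProductSet(Interval(-28, -34/5), Integers), ProductSet(Interval(-34/5, 7*sqrt(3)), {31/7}))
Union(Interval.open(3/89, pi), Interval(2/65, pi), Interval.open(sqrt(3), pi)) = Interval(2/65, pi)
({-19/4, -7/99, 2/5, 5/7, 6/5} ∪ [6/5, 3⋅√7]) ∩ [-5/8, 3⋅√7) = {-7/99, 2/5, 5/7} ∪ [6/5, 3⋅√7)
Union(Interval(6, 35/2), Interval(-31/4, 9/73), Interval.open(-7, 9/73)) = Union(Interval(-31/4, 9/73), Interval(6, 35/2))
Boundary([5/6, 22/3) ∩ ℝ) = {5/6, 22/3}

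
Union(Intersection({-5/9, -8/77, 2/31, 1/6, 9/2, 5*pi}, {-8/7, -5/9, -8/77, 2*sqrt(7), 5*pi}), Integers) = Union({-5/9, -8/77, 5*pi}, Integers)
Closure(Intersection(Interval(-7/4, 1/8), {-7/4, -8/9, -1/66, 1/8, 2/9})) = {-7/4, -8/9, -1/66, 1/8}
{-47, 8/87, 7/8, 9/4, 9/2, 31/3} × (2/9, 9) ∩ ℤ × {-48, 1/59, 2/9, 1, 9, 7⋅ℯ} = {-47} × {1}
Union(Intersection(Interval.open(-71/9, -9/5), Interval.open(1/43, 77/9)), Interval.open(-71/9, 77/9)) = Interval.open(-71/9, 77/9)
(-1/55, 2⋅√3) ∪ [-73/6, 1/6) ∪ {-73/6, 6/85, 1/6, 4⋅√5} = [-73/6, 2⋅√3) ∪ {4⋅√5}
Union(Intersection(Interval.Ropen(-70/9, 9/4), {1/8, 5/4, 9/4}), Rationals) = Rationals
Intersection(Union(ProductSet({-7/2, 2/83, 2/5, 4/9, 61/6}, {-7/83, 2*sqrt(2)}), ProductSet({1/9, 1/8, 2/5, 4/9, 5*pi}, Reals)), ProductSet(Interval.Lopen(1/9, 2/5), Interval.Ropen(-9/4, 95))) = ProductSet({1/8, 2/5}, Interval.Ropen(-9/4, 95))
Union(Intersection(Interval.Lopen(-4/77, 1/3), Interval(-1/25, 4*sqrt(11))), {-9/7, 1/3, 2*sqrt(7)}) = Union({-9/7, 2*sqrt(7)}, Interval(-1/25, 1/3))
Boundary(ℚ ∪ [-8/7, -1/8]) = (-∞, -8/7] ∪ [-1/8, ∞)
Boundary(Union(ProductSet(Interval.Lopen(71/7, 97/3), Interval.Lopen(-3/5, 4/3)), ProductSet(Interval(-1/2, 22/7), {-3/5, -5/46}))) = Union(ProductSet({71/7, 97/3}, Interval(-3/5, 4/3)), ProductSet(Interval(-1/2, 22/7), {-3/5, -5/46}), ProductSet(Interval(71/7, 97/3), {-3/5, 4/3}))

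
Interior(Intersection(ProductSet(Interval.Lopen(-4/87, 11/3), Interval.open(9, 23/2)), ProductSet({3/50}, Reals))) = EmptySet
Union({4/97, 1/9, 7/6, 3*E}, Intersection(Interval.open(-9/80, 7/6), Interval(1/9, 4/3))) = Union({4/97, 3*E}, Interval(1/9, 7/6))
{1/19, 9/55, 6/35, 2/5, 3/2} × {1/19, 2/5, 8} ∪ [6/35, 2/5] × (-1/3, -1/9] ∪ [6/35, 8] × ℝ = ([6/35, 8] × ℝ) ∪ ({1/19, 9/55, 6/35, 2/5, 3/2} × {1/19, 2/5, 8})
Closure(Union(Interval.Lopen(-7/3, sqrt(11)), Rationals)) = Union(Interval(-oo, oo), Rationals)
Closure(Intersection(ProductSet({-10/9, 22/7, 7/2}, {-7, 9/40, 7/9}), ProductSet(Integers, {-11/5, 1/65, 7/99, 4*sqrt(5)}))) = EmptySet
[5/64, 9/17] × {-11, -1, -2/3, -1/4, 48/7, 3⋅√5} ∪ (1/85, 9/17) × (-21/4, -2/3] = ((1/85, 9/17) × (-21/4, -2/3]) ∪ ([5/64, 9/17] × {-11, -1, -2/3, -1/4, 48/7, 3⋅√5})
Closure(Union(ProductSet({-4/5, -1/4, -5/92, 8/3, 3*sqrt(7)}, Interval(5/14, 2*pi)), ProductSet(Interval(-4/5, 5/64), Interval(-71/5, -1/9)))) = Union(ProductSet({-4/5, -1/4, -5/92, 8/3, 3*sqrt(7)}, Interval(5/14, 2*pi)), ProductSet(Interval(-4/5, 5/64), Interval(-71/5, -1/9)))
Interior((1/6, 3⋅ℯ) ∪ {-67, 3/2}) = (1/6, 3⋅ℯ)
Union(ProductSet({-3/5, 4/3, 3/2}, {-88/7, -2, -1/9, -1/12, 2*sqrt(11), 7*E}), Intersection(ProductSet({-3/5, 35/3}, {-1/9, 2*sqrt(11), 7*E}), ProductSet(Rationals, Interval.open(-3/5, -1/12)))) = Union(ProductSet({-3/5, 35/3}, {-1/9}), ProductSet({-3/5, 4/3, 3/2}, {-88/7, -2, -1/9, -1/12, 2*sqrt(11), 7*E}))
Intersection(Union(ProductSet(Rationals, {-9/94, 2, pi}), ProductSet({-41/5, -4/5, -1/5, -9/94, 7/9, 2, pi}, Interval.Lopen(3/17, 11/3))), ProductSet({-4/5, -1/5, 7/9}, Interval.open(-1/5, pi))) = ProductSet({-4/5, -1/5, 7/9}, Union({-9/94}, Interval.open(3/17, pi)))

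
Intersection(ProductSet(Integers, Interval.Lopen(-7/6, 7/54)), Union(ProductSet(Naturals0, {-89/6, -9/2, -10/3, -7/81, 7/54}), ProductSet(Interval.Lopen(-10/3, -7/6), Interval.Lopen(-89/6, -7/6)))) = ProductSet(Naturals0, {-7/81, 7/54})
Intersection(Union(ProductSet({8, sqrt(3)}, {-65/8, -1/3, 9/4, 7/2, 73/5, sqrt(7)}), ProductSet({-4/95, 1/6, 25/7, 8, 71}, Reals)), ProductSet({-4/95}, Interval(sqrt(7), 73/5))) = ProductSet({-4/95}, Interval(sqrt(7), 73/5))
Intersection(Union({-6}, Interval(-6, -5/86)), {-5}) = {-5}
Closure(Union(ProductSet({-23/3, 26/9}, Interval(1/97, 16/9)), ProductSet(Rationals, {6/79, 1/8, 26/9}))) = Union(ProductSet({-23/3, 26/9}, Interval(1/97, 16/9)), ProductSet(Reals, {6/79, 1/8, 26/9}))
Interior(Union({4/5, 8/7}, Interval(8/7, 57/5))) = Interval.open(8/7, 57/5)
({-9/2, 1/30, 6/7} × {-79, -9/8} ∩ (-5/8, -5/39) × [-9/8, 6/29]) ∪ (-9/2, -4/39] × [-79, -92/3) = (-9/2, -4/39] × [-79, -92/3)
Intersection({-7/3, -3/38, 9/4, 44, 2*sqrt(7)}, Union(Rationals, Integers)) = {-7/3, -3/38, 9/4, 44}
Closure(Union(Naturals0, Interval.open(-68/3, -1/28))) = Union(Complement(Naturals0, Interval.open(-68/3, -1/28)), Interval(-68/3, -1/28), Naturals0)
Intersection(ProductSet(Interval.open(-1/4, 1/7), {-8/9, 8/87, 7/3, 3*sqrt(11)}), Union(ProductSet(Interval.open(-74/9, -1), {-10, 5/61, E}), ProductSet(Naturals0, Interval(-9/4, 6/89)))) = ProductSet(Range(0, 1, 1), {-8/9})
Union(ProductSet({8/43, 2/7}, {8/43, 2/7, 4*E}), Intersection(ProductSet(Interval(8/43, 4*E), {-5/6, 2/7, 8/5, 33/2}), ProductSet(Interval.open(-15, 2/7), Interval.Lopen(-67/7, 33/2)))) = Union(ProductSet({8/43, 2/7}, {8/43, 2/7, 4*E}), ProductSet(Interval.Ropen(8/43, 2/7), {-5/6, 2/7, 8/5, 33/2}))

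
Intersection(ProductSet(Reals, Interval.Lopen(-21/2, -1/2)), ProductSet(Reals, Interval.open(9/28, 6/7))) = EmptySet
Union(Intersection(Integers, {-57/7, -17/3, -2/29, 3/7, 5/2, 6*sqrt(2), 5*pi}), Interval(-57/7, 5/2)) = Interval(-57/7, 5/2)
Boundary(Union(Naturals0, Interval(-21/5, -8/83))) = Union(Complement(Naturals0, Interval.open(-21/5, -8/83)), {-21/5, -8/83})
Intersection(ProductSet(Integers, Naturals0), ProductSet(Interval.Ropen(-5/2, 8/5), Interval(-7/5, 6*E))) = ProductSet(Range(-2, 2, 1), Range(0, 17, 1))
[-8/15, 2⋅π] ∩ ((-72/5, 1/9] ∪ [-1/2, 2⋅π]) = [-8/15, 2⋅π]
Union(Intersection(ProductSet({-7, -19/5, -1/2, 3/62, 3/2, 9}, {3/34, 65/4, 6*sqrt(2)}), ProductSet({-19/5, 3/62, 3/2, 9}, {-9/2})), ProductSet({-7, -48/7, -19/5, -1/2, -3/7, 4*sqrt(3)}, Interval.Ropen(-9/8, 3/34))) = ProductSet({-7, -48/7, -19/5, -1/2, -3/7, 4*sqrt(3)}, Interval.Ropen(-9/8, 3/34))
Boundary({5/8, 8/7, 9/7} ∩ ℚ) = {5/8, 8/7, 9/7}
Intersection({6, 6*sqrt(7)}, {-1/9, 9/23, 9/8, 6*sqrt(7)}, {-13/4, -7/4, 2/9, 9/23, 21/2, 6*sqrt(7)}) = {6*sqrt(7)}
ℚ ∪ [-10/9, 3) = ℚ ∪ [-10/9, 3]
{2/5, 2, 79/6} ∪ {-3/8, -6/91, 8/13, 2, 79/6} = {-3/8, -6/91, 2/5, 8/13, 2, 79/6}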